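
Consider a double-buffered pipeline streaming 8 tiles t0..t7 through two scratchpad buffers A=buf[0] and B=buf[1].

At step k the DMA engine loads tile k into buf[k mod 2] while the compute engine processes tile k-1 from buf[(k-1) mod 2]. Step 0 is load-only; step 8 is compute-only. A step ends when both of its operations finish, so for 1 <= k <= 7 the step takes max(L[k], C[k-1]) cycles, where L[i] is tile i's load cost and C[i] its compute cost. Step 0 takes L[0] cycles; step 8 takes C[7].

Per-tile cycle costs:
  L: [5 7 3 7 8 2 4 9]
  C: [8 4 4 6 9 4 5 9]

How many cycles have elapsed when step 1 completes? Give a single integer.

end_cycle[1] = 13

step 0: L[0]=5 → dur=5, Σ=5 | A=load:t0 B=idle [load-only]
step 1: L[1]=7 C[0]=8 → dur=8, Σ=13 | A=compute:t0 B=load:t1 [compute-bound]
step 2: L[2]=3 C[1]=4 → dur=4, Σ=17 | A=load:t2 B=compute:t1 [compute-bound]
step 3: L[3]=7 C[2]=4 → dur=7, Σ=24 | A=compute:t2 B=load:t3 [load-bound]
step 4: L[4]=8 C[3]=6 → dur=8, Σ=32 | A=load:t4 B=compute:t3 [load-bound]
step 5: L[5]=2 C[4]=9 → dur=9, Σ=41 | A=compute:t4 B=load:t5 [compute-bound]
step 6: L[6]=4 C[5]=4 → dur=4, Σ=45 | A=load:t6 B=compute:t5 [tied]
step 7: L[7]=9 C[6]=5 → dur=9, Σ=54 | A=compute:t6 B=load:t7 [load-bound]
step 8: C[7]=9 → dur=9, Σ=63 | A=idle B=compute:t7 [compute-only]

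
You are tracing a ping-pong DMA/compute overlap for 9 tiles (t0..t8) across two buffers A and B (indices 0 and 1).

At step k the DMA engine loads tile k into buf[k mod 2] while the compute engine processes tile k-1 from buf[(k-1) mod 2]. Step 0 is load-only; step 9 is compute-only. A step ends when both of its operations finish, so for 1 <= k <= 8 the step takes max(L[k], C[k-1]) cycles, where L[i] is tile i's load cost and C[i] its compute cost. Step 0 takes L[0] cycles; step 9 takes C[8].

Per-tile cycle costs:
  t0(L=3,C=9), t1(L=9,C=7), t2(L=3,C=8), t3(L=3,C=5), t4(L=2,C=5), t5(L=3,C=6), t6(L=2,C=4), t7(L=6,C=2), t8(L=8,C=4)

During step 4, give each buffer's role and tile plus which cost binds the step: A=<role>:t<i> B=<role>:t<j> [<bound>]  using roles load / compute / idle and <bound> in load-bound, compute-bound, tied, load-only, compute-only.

step 0: L[0]=3 → dur=3, Σ=3 | A=load:t0 B=idle [load-only]
step 1: L[1]=9 C[0]=9 → dur=9, Σ=12 | A=compute:t0 B=load:t1 [tied]
step 2: L[2]=3 C[1]=7 → dur=7, Σ=19 | A=load:t2 B=compute:t1 [compute-bound]
step 3: L[3]=3 C[2]=8 → dur=8, Σ=27 | A=compute:t2 B=load:t3 [compute-bound]
step 4: L[4]=2 C[3]=5 → dur=5, Σ=32 | A=load:t4 B=compute:t3 [compute-bound]
step 5: L[5]=3 C[4]=5 → dur=5, Σ=37 | A=compute:t4 B=load:t5 [compute-bound]
step 6: L[6]=2 C[5]=6 → dur=6, Σ=43 | A=load:t6 B=compute:t5 [compute-bound]
step 7: L[7]=6 C[6]=4 → dur=6, Σ=49 | A=compute:t6 B=load:t7 [load-bound]
step 8: L[8]=8 C[7]=2 → dur=8, Σ=57 | A=load:t8 B=compute:t7 [load-bound]
step 9: C[8]=4 → dur=4, Σ=61 | A=compute:t8 B=idle [compute-only]

step 4: A=load:t4 B=compute:t3 [compute-bound]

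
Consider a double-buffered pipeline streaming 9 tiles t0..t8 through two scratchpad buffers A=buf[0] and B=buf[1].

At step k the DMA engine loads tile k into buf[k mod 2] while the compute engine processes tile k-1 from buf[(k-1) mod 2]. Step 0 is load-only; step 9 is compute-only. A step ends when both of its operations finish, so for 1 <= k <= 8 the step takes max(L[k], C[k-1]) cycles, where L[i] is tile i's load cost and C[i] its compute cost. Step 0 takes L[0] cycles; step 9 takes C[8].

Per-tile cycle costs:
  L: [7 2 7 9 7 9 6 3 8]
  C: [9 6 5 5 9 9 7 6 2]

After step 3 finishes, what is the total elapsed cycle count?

end_cycle[3] = 32

  0. 7=7c; end=7; A:t0 B:-
  1. max(2,9)=9c; end=16; A:t0 B:t1
  2. max(7,6)=7c; end=23; A:t2 B:t1
  3. max(9,5)=9c; end=32; A:t2 B:t3
  4. max(7,5)=7c; end=39; A:t4 B:t3
  5. max(9,9)=9c; end=48; A:t4 B:t5
  6. max(6,9)=9c; end=57; A:t6 B:t5
  7. max(3,7)=7c; end=64; A:t6 B:t7
  8. max(8,6)=8c; end=72; A:t8 B:t7
  9. 2=2c; end=74; A:t8 B:t7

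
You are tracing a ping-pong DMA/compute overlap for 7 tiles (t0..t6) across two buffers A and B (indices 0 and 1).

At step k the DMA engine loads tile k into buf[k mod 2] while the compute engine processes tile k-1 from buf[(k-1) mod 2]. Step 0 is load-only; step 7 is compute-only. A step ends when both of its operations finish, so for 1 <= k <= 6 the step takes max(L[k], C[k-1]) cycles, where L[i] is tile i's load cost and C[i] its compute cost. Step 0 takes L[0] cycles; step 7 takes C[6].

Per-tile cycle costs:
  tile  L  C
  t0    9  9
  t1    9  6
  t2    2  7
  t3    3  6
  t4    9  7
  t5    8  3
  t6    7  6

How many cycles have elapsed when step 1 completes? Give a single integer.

k=0 load=t0/9c comp=- wait=9 total=9
k=1 load=t1/9c comp=t0/9c wait=9 total=18
k=2 load=t2/2c comp=t1/6c wait=6 total=24
k=3 load=t3/3c comp=t2/7c wait=7 total=31
k=4 load=t4/9c comp=t3/6c wait=9 total=40
k=5 load=t5/8c comp=t4/7c wait=8 total=48
k=6 load=t6/7c comp=t5/3c wait=7 total=55
k=7 load=- comp=t6/6c wait=6 total=61

end_cycle[1] = 18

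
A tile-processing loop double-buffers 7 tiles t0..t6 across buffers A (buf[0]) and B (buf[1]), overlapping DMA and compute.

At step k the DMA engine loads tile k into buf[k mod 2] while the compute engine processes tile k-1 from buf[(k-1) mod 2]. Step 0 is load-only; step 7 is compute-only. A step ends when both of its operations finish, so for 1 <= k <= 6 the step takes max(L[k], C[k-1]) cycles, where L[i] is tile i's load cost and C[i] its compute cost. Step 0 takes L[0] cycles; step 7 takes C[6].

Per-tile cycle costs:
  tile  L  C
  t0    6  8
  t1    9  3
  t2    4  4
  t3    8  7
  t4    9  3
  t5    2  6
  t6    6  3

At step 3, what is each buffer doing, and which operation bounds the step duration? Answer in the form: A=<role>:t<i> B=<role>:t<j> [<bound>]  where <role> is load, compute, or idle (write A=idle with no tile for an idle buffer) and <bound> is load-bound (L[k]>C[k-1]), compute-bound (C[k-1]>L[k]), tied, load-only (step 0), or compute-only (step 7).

k=0 load=t0/6c comp=- wait=6 total=6
k=1 load=t1/9c comp=t0/8c wait=9 total=15
k=2 load=t2/4c comp=t1/3c wait=4 total=19
k=3 load=t3/8c comp=t2/4c wait=8 total=27
k=4 load=t4/9c comp=t3/7c wait=9 total=36
k=5 load=t5/2c comp=t4/3c wait=3 total=39
k=6 load=t6/6c comp=t5/6c wait=6 total=45
k=7 load=- comp=t6/3c wait=3 total=48

step 3: A=compute:t2 B=load:t3 [load-bound]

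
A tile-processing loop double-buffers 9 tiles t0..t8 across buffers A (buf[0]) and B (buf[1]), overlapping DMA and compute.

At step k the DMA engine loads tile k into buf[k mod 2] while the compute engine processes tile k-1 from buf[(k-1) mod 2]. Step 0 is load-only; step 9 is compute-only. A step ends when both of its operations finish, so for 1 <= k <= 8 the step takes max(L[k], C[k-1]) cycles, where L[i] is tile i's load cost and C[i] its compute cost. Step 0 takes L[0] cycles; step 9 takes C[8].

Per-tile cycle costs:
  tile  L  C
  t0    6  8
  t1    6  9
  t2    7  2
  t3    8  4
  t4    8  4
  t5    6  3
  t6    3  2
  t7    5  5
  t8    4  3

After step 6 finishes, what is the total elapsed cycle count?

  0. 6=6c; end=6; A:t0 B:-
  1. max(6,8)=8c; end=14; A:t0 B:t1
  2. max(7,9)=9c; end=23; A:t2 B:t1
  3. max(8,2)=8c; end=31; A:t2 B:t3
  4. max(8,4)=8c; end=39; A:t4 B:t3
  5. max(6,4)=6c; end=45; A:t4 B:t5
  6. max(3,3)=3c; end=48; A:t6 B:t5
  7. max(5,2)=5c; end=53; A:t6 B:t7
  8. max(4,5)=5c; end=58; A:t8 B:t7
  9. 3=3c; end=61; A:t8 B:t7

end_cycle[6] = 48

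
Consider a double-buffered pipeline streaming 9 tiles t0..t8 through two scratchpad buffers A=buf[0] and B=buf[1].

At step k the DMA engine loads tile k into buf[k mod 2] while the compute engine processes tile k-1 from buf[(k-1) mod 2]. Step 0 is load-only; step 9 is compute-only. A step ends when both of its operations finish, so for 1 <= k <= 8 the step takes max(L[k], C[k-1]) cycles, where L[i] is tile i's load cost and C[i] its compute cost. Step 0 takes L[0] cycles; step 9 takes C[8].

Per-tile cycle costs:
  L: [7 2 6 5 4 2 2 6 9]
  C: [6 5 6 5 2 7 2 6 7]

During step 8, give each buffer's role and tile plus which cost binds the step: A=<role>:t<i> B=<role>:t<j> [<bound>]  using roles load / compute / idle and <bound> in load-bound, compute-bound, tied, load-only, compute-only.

  0. 7=7c; end=7; A:t0 B:-
  1. max(2,6)=6c; end=13; A:t0 B:t1
  2. max(6,5)=6c; end=19; A:t2 B:t1
  3. max(5,6)=6c; end=25; A:t2 B:t3
  4. max(4,5)=5c; end=30; A:t4 B:t3
  5. max(2,2)=2c; end=32; A:t4 B:t5
  6. max(2,7)=7c; end=39; A:t6 B:t5
  7. max(6,2)=6c; end=45; A:t6 B:t7
  8. max(9,6)=9c; end=54; A:t8 B:t7
  9. 7=7c; end=61; A:t8 B:t7

step 8: A=load:t8 B=compute:t7 [load-bound]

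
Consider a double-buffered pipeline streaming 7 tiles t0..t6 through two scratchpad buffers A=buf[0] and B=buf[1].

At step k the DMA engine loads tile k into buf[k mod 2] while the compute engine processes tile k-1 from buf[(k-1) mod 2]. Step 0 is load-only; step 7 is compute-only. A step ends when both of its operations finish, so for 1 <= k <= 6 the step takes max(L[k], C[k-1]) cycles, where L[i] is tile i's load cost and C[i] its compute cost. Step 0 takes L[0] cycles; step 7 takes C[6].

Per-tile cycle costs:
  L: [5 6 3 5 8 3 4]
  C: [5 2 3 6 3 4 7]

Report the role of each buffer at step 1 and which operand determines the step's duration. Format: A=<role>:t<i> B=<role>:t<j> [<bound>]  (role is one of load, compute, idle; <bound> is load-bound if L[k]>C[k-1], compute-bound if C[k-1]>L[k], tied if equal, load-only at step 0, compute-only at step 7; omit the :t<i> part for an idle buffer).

step 0: L[0]=5 → dur=5, Σ=5 | A=load:t0 B=idle [load-only]
step 1: L[1]=6 C[0]=5 → dur=6, Σ=11 | A=compute:t0 B=load:t1 [load-bound]
step 2: L[2]=3 C[1]=2 → dur=3, Σ=14 | A=load:t2 B=compute:t1 [load-bound]
step 3: L[3]=5 C[2]=3 → dur=5, Σ=19 | A=compute:t2 B=load:t3 [load-bound]
step 4: L[4]=8 C[3]=6 → dur=8, Σ=27 | A=load:t4 B=compute:t3 [load-bound]
step 5: L[5]=3 C[4]=3 → dur=3, Σ=30 | A=compute:t4 B=load:t5 [tied]
step 6: L[6]=4 C[5]=4 → dur=4, Σ=34 | A=load:t6 B=compute:t5 [tied]
step 7: C[6]=7 → dur=7, Σ=41 | A=compute:t6 B=idle [compute-only]

step 1: A=compute:t0 B=load:t1 [load-bound]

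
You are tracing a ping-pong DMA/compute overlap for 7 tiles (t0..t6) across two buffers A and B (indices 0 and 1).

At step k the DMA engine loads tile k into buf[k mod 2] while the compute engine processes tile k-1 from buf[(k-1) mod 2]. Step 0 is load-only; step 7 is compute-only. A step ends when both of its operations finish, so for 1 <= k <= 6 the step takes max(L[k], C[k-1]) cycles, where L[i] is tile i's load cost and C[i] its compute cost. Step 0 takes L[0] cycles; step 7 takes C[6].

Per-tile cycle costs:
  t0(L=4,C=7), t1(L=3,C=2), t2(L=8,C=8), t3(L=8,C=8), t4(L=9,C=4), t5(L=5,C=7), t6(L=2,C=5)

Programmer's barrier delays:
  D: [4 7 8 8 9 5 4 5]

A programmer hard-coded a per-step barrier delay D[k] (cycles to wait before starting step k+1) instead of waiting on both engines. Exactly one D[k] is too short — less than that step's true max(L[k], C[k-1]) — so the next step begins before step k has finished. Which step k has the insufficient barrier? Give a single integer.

hazard at step 6

[0] required=L[0]=4=4 vs D=4 ok
[1] required=max(L[1]=3,C[0]=7)=7 vs D=7 ok
[2] required=max(L[2]=8,C[1]=2)=8 vs D=8 ok
[3] required=max(L[3]=8,C[2]=8)=8 vs D=8 ok
[4] required=max(L[4]=9,C[3]=8)=9 vs D=9 ok
[5] required=max(L[5]=5,C[4]=4)=5 vs D=5 ok
[6] required=max(L[6]=2,C[5]=7)=7 vs D=4 SHORT
[7] required=C[6]=5=5 vs D=5 ok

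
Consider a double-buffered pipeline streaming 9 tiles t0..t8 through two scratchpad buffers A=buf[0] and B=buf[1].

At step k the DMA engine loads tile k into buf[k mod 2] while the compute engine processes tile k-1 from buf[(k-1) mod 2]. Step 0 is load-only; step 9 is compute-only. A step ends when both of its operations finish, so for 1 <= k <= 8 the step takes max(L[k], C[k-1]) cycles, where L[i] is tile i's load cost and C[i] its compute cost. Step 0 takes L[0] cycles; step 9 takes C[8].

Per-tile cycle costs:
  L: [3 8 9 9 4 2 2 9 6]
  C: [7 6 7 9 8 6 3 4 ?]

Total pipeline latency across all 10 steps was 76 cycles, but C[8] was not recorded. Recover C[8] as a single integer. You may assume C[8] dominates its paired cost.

step 0 → dur = L[0]=3 = 3
step 1 → dur = max(L[1]=8, C[0]=7) = 8
step 2 → dur = max(L[2]=9, C[1]=6) = 9
step 3 → dur = max(L[3]=9, C[2]=7) = 9
step 4 → dur = max(L[4]=4, C[3]=9) = 9
step 5 → dur = max(L[5]=2, C[4]=8) = 8
step 6 → dur = max(L[6]=2, C[5]=6) = 6
step 7 → dur = max(L[7]=9, C[6]=3) = 9
step 8 → dur = max(L[8]=6, C[7]=4) = 6
step 9 → dur = C[8]=? = C[8]  (unknown; binding)
sum of known step durations = 67
dur[9] = total - known = 76 - 67 = 9
C[8] is the binding max in step 9, so C[8] = dur[9] = 9

C[8] = 9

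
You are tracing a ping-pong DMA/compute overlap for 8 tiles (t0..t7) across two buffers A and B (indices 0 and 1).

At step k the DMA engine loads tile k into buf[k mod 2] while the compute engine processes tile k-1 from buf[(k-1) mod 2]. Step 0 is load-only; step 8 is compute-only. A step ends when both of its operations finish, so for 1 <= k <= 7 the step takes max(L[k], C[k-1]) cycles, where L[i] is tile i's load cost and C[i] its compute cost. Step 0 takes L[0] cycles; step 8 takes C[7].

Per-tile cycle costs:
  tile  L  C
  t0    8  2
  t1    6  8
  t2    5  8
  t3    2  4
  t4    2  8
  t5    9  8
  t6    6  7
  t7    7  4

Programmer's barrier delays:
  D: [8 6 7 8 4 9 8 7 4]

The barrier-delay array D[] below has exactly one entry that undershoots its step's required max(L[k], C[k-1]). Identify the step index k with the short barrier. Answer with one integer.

step 0: need L[0]=8 = 8; D[0]=8 ok
step 1: need max(L[1]=6,C[0]=2) = 6; D[1]=6 ok
step 2: need max(L[2]=5,C[1]=8) = 8; D[2]=7 SHORT
step 3: need max(L[3]=2,C[2]=8) = 8; D[3]=8 ok
step 4: need max(L[4]=2,C[3]=4) = 4; D[4]=4 ok
step 5: need max(L[5]=9,C[4]=8) = 9; D[5]=9 ok
step 6: need max(L[6]=6,C[5]=8) = 8; D[6]=8 ok
step 7: need max(L[7]=7,C[6]=7) = 7; D[7]=7 ok
step 8: need C[7]=4 = 4; D[8]=4 ok

hazard at step 2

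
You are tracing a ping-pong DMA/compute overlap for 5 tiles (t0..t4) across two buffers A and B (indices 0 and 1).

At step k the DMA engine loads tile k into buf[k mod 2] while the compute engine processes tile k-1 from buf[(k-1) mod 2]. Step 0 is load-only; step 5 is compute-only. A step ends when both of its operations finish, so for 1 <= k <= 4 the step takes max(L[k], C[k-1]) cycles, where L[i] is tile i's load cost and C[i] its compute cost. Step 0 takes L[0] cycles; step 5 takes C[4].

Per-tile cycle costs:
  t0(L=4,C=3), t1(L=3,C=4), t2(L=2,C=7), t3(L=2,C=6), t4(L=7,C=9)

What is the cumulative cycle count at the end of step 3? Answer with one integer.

  0. 4=4c; end=4; A:t0 B:-
  1. max(3,3)=3c; end=7; A:t0 B:t1
  2. max(2,4)=4c; end=11; A:t2 B:t1
  3. max(2,7)=7c; end=18; A:t2 B:t3
  4. max(7,6)=7c; end=25; A:t4 B:t3
  5. 9=9c; end=34; A:t4 B:t3

end_cycle[3] = 18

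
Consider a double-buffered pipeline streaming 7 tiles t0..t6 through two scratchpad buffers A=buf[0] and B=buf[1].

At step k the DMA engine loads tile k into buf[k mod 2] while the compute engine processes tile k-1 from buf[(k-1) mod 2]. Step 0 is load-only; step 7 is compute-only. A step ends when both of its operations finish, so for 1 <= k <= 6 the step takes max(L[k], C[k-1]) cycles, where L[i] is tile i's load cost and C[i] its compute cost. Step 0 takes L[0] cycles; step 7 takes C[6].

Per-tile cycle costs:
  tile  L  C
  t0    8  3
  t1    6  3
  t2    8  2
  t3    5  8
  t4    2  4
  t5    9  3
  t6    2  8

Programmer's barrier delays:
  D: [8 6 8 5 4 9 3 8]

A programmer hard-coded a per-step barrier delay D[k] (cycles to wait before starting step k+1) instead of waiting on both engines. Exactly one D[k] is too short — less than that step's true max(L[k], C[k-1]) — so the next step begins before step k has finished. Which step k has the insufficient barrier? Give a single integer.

hazard at step 4

k=0 barrier L[0]=8→8c, D[0]=8 ok
k=1 barrier max(L[1]=6,C[0]=3)→6c, D[1]=6 ok
k=2 barrier max(L[2]=8,C[1]=3)→8c, D[2]=8 ok
k=3 barrier max(L[3]=5,C[2]=2)→5c, D[3]=5 ok
k=4 barrier max(L[4]=2,C[3]=8)→8c, D[4]=4 SHORT
k=5 barrier max(L[5]=9,C[4]=4)→9c, D[5]=9 ok
k=6 barrier max(L[6]=2,C[5]=3)→3c, D[6]=3 ok
k=7 barrier C[6]=8→8c, D[7]=8 ok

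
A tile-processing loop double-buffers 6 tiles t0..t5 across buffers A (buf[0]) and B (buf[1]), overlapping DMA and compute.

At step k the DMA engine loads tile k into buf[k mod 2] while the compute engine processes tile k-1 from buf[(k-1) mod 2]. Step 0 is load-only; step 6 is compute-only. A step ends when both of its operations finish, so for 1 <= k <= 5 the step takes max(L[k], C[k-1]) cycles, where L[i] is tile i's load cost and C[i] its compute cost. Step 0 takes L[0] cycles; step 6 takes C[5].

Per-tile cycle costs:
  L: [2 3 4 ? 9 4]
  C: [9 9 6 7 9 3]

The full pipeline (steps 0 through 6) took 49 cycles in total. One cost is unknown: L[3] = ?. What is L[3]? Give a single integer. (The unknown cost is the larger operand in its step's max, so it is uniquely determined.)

step 0 = dur = L[0]=2 = 2
step 1 = dur = max(L[1]=3, C[0]=9) = 9
step 2 = dur = max(L[2]=4, C[1]=9) = 9
step 3 = dur = max(L[3]=?, C[2]=6) = L[3]  (unknown; binding)
step 4 = dur = max(L[4]=9, C[3]=7) = 9
step 5 = dur = max(L[5]=4, C[4]=9) = 9
step 6 = dur = C[5]=3 = 3
sum of known step durations = 41
dur[3] = total - known = 49 - 41 = 8
L[3] is the binding max in step 3, so L[3] = dur[3] = 8

L[3] = 8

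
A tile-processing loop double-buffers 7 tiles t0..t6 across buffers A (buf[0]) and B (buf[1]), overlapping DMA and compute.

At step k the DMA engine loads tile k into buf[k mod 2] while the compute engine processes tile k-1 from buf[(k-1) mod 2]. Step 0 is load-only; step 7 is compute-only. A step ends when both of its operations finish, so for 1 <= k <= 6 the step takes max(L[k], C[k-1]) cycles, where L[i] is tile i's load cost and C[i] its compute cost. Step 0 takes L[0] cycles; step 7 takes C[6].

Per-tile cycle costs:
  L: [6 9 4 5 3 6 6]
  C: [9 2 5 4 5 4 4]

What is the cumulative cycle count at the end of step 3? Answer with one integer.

end_cycle[3] = 24

step 0: L[0]=6 → dur=6, Σ=6 | A=load:t0 B=idle [load-only]
step 1: L[1]=9 C[0]=9 → dur=9, Σ=15 | A=compute:t0 B=load:t1 [tied]
step 2: L[2]=4 C[1]=2 → dur=4, Σ=19 | A=load:t2 B=compute:t1 [load-bound]
step 3: L[3]=5 C[2]=5 → dur=5, Σ=24 | A=compute:t2 B=load:t3 [tied]
step 4: L[4]=3 C[3]=4 → dur=4, Σ=28 | A=load:t4 B=compute:t3 [compute-bound]
step 5: L[5]=6 C[4]=5 → dur=6, Σ=34 | A=compute:t4 B=load:t5 [load-bound]
step 6: L[6]=6 C[5]=4 → dur=6, Σ=40 | A=load:t6 B=compute:t5 [load-bound]
step 7: C[6]=4 → dur=4, Σ=44 | A=compute:t6 B=idle [compute-only]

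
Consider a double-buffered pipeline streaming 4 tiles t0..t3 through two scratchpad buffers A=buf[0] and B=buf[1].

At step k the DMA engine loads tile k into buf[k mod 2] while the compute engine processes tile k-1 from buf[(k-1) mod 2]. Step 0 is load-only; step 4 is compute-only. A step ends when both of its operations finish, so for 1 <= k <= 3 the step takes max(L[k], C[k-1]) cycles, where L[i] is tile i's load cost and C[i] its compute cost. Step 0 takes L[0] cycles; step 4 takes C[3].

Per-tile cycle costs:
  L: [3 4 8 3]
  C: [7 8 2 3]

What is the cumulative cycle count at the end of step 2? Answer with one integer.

step 0: L[0]=3 → dur=3, Σ=3 | A=load:t0 B=idle [load-only]
step 1: L[1]=4 C[0]=7 → dur=7, Σ=10 | A=compute:t0 B=load:t1 [compute-bound]
step 2: L[2]=8 C[1]=8 → dur=8, Σ=18 | A=load:t2 B=compute:t1 [tied]
step 3: L[3]=3 C[2]=2 → dur=3, Σ=21 | A=compute:t2 B=load:t3 [load-bound]
step 4: C[3]=3 → dur=3, Σ=24 | A=idle B=compute:t3 [compute-only]

end_cycle[2] = 18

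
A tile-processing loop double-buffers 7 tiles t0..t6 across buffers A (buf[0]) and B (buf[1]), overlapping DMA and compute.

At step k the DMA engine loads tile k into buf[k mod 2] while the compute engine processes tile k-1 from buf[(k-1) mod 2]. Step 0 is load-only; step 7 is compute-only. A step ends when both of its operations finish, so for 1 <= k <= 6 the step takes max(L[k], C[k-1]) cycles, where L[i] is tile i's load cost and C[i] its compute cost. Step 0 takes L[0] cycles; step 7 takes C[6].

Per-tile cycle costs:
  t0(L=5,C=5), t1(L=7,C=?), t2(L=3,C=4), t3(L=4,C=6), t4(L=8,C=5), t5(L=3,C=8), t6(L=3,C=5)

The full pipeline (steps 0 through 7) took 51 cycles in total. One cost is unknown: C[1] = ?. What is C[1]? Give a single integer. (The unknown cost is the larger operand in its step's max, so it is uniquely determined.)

step 0 | dur = L[0]=5 = 5
step 1 | dur = max(L[1]=7, C[0]=5) = 7
step 2 | dur = max(L[2]=3, C[1]=?) = C[1]  (unknown; binding)
step 3 | dur = max(L[3]=4, C[2]=4) = 4
step 4 | dur = max(L[4]=8, C[3]=6) = 8
step 5 | dur = max(L[5]=3, C[4]=5) = 5
step 6 | dur = max(L[6]=3, C[5]=8) = 8
step 7 | dur = C[6]=5 = 5
sum of known step durations = 42
dur[2] = total - known = 51 - 42 = 9
C[1] is the binding max in step 2, so C[1] = dur[2] = 9

C[1] = 9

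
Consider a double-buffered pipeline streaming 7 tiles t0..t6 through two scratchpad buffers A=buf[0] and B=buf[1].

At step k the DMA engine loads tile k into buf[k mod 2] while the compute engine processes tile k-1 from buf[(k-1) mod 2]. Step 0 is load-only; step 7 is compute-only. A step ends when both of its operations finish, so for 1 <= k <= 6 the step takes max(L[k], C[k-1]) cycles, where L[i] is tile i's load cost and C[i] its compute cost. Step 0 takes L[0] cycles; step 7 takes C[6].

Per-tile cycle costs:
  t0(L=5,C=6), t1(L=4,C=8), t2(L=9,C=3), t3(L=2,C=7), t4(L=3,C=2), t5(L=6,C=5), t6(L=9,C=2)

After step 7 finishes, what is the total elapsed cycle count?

end_cycle[7] = 47

k=0 load=t0/5c comp=- wait=5 total=5
k=1 load=t1/4c comp=t0/6c wait=6 total=11
k=2 load=t2/9c comp=t1/8c wait=9 total=20
k=3 load=t3/2c comp=t2/3c wait=3 total=23
k=4 load=t4/3c comp=t3/7c wait=7 total=30
k=5 load=t5/6c comp=t4/2c wait=6 total=36
k=6 load=t6/9c comp=t5/5c wait=9 total=45
k=7 load=- comp=t6/2c wait=2 total=47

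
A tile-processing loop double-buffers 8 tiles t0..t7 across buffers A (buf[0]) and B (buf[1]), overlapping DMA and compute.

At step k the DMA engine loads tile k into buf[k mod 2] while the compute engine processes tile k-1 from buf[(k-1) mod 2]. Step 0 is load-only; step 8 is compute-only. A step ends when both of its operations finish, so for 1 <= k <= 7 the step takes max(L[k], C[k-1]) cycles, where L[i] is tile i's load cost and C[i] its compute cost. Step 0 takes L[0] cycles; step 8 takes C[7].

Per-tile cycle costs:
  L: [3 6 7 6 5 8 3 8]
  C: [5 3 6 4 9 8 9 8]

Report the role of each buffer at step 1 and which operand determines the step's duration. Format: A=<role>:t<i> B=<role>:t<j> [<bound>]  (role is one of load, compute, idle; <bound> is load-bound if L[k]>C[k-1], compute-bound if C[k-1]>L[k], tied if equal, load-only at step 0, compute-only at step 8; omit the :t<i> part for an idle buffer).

step 1: A=compute:t0 B=load:t1 [load-bound]

k=0 load=t0/3c comp=- wait=3 total=3
k=1 load=t1/6c comp=t0/5c wait=6 total=9
k=2 load=t2/7c comp=t1/3c wait=7 total=16
k=3 load=t3/6c comp=t2/6c wait=6 total=22
k=4 load=t4/5c comp=t3/4c wait=5 total=27
k=5 load=t5/8c comp=t4/9c wait=9 total=36
k=6 load=t6/3c comp=t5/8c wait=8 total=44
k=7 load=t7/8c comp=t6/9c wait=9 total=53
k=8 load=- comp=t7/8c wait=8 total=61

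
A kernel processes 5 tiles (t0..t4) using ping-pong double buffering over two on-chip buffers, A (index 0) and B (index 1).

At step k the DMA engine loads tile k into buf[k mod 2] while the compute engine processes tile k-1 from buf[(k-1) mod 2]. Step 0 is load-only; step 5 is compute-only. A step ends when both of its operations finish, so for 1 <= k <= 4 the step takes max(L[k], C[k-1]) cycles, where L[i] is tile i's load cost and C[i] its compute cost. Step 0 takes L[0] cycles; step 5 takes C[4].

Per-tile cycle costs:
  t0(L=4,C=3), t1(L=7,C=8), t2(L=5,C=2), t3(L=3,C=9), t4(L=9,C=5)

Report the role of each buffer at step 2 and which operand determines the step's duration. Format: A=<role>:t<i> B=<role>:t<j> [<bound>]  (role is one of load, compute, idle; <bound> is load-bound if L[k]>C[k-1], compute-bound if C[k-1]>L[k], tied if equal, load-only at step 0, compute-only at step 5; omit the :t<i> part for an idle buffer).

step 0: L[0]=4 → dur=4, Σ=4 | A=load:t0 B=idle [load-only]
step 1: L[1]=7 C[0]=3 → dur=7, Σ=11 | A=compute:t0 B=load:t1 [load-bound]
step 2: L[2]=5 C[1]=8 → dur=8, Σ=19 | A=load:t2 B=compute:t1 [compute-bound]
step 3: L[3]=3 C[2]=2 → dur=3, Σ=22 | A=compute:t2 B=load:t3 [load-bound]
step 4: L[4]=9 C[3]=9 → dur=9, Σ=31 | A=load:t4 B=compute:t3 [tied]
step 5: C[4]=5 → dur=5, Σ=36 | A=compute:t4 B=idle [compute-only]

step 2: A=load:t2 B=compute:t1 [compute-bound]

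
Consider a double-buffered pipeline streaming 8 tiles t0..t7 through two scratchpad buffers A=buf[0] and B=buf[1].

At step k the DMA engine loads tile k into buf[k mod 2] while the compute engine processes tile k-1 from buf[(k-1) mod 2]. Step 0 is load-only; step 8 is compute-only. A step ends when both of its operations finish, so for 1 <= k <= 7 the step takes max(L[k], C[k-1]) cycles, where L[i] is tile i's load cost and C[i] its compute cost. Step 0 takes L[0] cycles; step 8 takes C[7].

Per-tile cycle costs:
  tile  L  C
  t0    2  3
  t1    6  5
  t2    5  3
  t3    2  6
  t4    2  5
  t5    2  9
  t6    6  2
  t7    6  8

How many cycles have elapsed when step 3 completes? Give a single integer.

end_cycle[3] = 16

step 0: L[0]=2 → dur=2, Σ=2 | A=load:t0 B=idle [load-only]
step 1: L[1]=6 C[0]=3 → dur=6, Σ=8 | A=compute:t0 B=load:t1 [load-bound]
step 2: L[2]=5 C[1]=5 → dur=5, Σ=13 | A=load:t2 B=compute:t1 [tied]
step 3: L[3]=2 C[2]=3 → dur=3, Σ=16 | A=compute:t2 B=load:t3 [compute-bound]
step 4: L[4]=2 C[3]=6 → dur=6, Σ=22 | A=load:t4 B=compute:t3 [compute-bound]
step 5: L[5]=2 C[4]=5 → dur=5, Σ=27 | A=compute:t4 B=load:t5 [compute-bound]
step 6: L[6]=6 C[5]=9 → dur=9, Σ=36 | A=load:t6 B=compute:t5 [compute-bound]
step 7: L[7]=6 C[6]=2 → dur=6, Σ=42 | A=compute:t6 B=load:t7 [load-bound]
step 8: C[7]=8 → dur=8, Σ=50 | A=idle B=compute:t7 [compute-only]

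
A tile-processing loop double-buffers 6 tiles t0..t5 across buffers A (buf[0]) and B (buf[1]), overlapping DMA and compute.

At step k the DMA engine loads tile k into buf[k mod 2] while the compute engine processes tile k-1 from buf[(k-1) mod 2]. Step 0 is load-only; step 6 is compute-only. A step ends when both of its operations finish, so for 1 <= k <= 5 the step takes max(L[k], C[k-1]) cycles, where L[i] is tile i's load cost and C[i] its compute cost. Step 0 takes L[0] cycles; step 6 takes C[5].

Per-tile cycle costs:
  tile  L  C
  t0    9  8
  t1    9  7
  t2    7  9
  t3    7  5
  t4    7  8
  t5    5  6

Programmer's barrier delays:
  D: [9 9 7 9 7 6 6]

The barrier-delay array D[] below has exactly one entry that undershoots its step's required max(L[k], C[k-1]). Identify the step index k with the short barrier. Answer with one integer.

[0] required=L[0]=9=9 vs D=9 ok
[1] required=max(L[1]=9,C[0]=8)=9 vs D=9 ok
[2] required=max(L[2]=7,C[1]=7)=7 vs D=7 ok
[3] required=max(L[3]=7,C[2]=9)=9 vs D=9 ok
[4] required=max(L[4]=7,C[3]=5)=7 vs D=7 ok
[5] required=max(L[5]=5,C[4]=8)=8 vs D=6 SHORT
[6] required=C[5]=6=6 vs D=6 ok

hazard at step 5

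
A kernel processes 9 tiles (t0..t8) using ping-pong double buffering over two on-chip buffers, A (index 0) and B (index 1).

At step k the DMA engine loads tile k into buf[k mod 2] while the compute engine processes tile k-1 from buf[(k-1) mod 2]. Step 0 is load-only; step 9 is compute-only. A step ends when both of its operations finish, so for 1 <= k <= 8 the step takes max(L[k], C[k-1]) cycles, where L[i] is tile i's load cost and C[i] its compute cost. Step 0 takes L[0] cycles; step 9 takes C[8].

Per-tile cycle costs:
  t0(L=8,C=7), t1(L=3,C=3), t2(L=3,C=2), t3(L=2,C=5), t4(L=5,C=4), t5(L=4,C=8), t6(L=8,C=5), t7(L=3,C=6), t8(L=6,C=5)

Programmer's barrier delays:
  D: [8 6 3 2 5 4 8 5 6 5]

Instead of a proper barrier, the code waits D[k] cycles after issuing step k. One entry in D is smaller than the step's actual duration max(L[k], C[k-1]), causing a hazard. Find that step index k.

k=0 barrier L[0]=8→8c, D[0]=8 ok
k=1 barrier max(L[1]=3,C[0]=7)→7c, D[1]=6 SHORT
k=2 barrier max(L[2]=3,C[1]=3)→3c, D[2]=3 ok
k=3 barrier max(L[3]=2,C[2]=2)→2c, D[3]=2 ok
k=4 barrier max(L[4]=5,C[3]=5)→5c, D[4]=5 ok
k=5 barrier max(L[5]=4,C[4]=4)→4c, D[5]=4 ok
k=6 barrier max(L[6]=8,C[5]=8)→8c, D[6]=8 ok
k=7 barrier max(L[7]=3,C[6]=5)→5c, D[7]=5 ok
k=8 barrier max(L[8]=6,C[7]=6)→6c, D[8]=6 ok
k=9 barrier C[8]=5→5c, D[9]=5 ok

hazard at step 1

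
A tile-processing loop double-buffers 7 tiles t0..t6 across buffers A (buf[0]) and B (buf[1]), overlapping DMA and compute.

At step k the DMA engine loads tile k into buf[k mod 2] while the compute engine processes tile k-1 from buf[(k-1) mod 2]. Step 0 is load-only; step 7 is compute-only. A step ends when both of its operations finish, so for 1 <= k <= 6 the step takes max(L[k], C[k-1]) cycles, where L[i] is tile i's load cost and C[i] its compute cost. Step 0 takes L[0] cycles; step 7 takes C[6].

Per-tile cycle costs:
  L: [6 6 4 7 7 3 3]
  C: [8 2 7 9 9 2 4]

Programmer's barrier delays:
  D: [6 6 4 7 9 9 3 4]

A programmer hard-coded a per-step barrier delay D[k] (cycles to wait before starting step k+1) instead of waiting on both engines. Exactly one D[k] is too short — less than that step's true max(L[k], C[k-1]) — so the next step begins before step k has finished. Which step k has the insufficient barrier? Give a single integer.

step 0: need L[0]=6 = 6; D[0]=6 ok
step 1: need max(L[1]=6,C[0]=8) = 8; D[1]=6 SHORT
step 2: need max(L[2]=4,C[1]=2) = 4; D[2]=4 ok
step 3: need max(L[3]=7,C[2]=7) = 7; D[3]=7 ok
step 4: need max(L[4]=7,C[3]=9) = 9; D[4]=9 ok
step 5: need max(L[5]=3,C[4]=9) = 9; D[5]=9 ok
step 6: need max(L[6]=3,C[5]=2) = 3; D[6]=3 ok
step 7: need C[6]=4 = 4; D[7]=4 ok

hazard at step 1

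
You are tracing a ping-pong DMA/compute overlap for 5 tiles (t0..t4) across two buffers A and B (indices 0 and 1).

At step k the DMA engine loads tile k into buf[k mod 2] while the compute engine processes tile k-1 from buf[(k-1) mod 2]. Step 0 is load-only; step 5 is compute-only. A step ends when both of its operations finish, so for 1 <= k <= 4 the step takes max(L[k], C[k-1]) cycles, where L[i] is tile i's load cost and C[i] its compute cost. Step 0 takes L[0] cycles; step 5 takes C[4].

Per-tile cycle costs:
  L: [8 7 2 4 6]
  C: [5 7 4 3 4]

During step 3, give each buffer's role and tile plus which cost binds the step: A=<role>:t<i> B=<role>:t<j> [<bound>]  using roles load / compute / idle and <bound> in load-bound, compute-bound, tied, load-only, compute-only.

step 3: A=compute:t2 B=load:t3 [tied]

[0] DMA t0→A (8c) ∥ CU idle ⇒ 8c, clock 8
[1] DMA t1→B (7c) ∥ CU A:t0 (5c) ⇒ 7c, clock 15
[2] DMA t2→A (2c) ∥ CU B:t1 (7c) ⇒ 7c, clock 22
[3] DMA t3→B (4c) ∥ CU A:t2 (4c) ⇒ 4c, clock 26
[4] DMA t4→A (6c) ∥ CU B:t3 (3c) ⇒ 6c, clock 32
[5] DMA idle ∥ CU A:t4 (4c) ⇒ 4c, clock 36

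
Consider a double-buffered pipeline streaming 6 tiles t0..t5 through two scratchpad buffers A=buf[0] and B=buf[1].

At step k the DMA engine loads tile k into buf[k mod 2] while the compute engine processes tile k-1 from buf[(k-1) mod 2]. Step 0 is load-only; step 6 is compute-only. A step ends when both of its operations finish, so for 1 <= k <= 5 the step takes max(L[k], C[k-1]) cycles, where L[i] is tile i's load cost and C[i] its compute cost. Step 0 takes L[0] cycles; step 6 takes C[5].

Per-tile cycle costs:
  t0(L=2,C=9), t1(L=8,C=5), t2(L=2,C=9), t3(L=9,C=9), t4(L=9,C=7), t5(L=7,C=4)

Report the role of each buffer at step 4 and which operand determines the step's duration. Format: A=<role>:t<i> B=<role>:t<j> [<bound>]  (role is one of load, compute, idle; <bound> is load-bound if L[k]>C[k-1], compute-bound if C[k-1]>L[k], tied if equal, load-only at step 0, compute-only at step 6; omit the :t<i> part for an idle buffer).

step 4: A=load:t4 B=compute:t3 [tied]

step 0: L[0]=2 → dur=2, Σ=2 | A=load:t0 B=idle [load-only]
step 1: L[1]=8 C[0]=9 → dur=9, Σ=11 | A=compute:t0 B=load:t1 [compute-bound]
step 2: L[2]=2 C[1]=5 → dur=5, Σ=16 | A=load:t2 B=compute:t1 [compute-bound]
step 3: L[3]=9 C[2]=9 → dur=9, Σ=25 | A=compute:t2 B=load:t3 [tied]
step 4: L[4]=9 C[3]=9 → dur=9, Σ=34 | A=load:t4 B=compute:t3 [tied]
step 5: L[5]=7 C[4]=7 → dur=7, Σ=41 | A=compute:t4 B=load:t5 [tied]
step 6: C[5]=4 → dur=4, Σ=45 | A=idle B=compute:t5 [compute-only]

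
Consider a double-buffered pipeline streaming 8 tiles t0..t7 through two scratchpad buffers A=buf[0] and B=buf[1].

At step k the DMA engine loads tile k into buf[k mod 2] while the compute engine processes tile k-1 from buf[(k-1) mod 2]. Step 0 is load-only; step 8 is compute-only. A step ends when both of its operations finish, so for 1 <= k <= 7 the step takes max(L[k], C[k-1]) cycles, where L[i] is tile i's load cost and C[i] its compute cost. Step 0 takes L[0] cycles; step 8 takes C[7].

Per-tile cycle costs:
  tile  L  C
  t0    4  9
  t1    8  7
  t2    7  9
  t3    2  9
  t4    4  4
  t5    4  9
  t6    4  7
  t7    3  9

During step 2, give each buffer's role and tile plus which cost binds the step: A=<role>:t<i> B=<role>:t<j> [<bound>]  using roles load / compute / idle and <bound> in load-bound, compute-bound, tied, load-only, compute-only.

step 2: A=load:t2 B=compute:t1 [tied]

[0] DMA t0→A (4c) ∥ CU idle ⇒ 4c, clock 4
[1] DMA t1→B (8c) ∥ CU A:t0 (9c) ⇒ 9c, clock 13
[2] DMA t2→A (7c) ∥ CU B:t1 (7c) ⇒ 7c, clock 20
[3] DMA t3→B (2c) ∥ CU A:t2 (9c) ⇒ 9c, clock 29
[4] DMA t4→A (4c) ∥ CU B:t3 (9c) ⇒ 9c, clock 38
[5] DMA t5→B (4c) ∥ CU A:t4 (4c) ⇒ 4c, clock 42
[6] DMA t6→A (4c) ∥ CU B:t5 (9c) ⇒ 9c, clock 51
[7] DMA t7→B (3c) ∥ CU A:t6 (7c) ⇒ 7c, clock 58
[8] DMA idle ∥ CU B:t7 (9c) ⇒ 9c, clock 67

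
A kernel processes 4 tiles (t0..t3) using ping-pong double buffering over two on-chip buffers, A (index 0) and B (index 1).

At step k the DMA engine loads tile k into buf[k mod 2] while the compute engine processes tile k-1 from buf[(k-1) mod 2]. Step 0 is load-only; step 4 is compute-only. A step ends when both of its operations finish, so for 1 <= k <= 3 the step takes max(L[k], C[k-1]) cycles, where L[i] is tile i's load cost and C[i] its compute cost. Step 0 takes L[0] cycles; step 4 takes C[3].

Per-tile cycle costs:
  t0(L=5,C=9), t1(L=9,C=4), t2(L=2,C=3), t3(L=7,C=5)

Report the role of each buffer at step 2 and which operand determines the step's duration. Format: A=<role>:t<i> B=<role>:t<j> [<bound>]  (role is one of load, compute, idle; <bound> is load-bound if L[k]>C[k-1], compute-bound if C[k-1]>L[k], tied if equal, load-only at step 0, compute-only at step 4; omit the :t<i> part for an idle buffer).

k=0 load=t0/5c comp=- wait=5 total=5
k=1 load=t1/9c comp=t0/9c wait=9 total=14
k=2 load=t2/2c comp=t1/4c wait=4 total=18
k=3 load=t3/7c comp=t2/3c wait=7 total=25
k=4 load=- comp=t3/5c wait=5 total=30

step 2: A=load:t2 B=compute:t1 [compute-bound]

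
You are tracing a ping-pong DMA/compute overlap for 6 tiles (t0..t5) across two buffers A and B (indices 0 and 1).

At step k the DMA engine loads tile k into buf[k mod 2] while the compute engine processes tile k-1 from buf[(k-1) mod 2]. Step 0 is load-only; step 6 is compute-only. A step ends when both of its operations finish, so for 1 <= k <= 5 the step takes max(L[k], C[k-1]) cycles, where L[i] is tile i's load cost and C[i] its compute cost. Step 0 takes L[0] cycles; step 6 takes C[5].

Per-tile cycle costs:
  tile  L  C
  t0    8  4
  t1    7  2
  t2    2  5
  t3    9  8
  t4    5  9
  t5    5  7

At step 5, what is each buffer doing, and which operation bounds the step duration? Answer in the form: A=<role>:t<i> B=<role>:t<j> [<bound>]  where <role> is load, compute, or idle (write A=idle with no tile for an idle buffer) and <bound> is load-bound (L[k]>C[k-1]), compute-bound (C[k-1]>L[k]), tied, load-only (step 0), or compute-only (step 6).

  0. 8=8c; end=8; A:t0 B:-
  1. max(7,4)=7c; end=15; A:t0 B:t1
  2. max(2,2)=2c; end=17; A:t2 B:t1
  3. max(9,5)=9c; end=26; A:t2 B:t3
  4. max(5,8)=8c; end=34; A:t4 B:t3
  5. max(5,9)=9c; end=43; A:t4 B:t5
  6. 7=7c; end=50; A:t4 B:t5

step 5: A=compute:t4 B=load:t5 [compute-bound]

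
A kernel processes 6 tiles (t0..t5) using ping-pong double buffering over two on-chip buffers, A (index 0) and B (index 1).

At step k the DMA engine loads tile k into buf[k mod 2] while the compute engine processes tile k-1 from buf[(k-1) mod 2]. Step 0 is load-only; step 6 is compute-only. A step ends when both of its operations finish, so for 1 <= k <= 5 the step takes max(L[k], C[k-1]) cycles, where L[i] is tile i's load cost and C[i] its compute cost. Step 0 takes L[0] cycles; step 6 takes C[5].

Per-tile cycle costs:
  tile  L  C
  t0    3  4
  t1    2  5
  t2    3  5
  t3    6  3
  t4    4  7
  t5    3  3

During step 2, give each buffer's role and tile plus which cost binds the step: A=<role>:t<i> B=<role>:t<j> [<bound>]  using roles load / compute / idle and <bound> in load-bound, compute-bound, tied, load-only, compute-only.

step 2: A=load:t2 B=compute:t1 [compute-bound]

k=0 load=t0/3c comp=- wait=3 total=3
k=1 load=t1/2c comp=t0/4c wait=4 total=7
k=2 load=t2/3c comp=t1/5c wait=5 total=12
k=3 load=t3/6c comp=t2/5c wait=6 total=18
k=4 load=t4/4c comp=t3/3c wait=4 total=22
k=5 load=t5/3c comp=t4/7c wait=7 total=29
k=6 load=- comp=t5/3c wait=3 total=32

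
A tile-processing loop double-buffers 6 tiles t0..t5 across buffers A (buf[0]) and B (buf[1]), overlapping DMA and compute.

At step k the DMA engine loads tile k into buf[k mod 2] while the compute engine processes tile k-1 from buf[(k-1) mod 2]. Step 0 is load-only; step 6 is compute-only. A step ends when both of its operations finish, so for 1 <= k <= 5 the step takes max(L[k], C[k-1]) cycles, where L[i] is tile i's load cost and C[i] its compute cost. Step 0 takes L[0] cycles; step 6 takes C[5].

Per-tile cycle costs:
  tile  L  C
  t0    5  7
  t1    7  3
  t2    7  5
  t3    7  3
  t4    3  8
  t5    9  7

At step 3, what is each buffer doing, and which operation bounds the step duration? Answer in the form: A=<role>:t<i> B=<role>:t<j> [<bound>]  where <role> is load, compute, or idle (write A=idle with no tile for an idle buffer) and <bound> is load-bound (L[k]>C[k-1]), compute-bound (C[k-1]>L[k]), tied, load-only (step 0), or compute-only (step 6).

step 3: A=compute:t2 B=load:t3 [load-bound]

[0] DMA t0→A (5c) ∥ CU idle ⇒ 5c, clock 5
[1] DMA t1→B (7c) ∥ CU A:t0 (7c) ⇒ 7c, clock 12
[2] DMA t2→A (7c) ∥ CU B:t1 (3c) ⇒ 7c, clock 19
[3] DMA t3→B (7c) ∥ CU A:t2 (5c) ⇒ 7c, clock 26
[4] DMA t4→A (3c) ∥ CU B:t3 (3c) ⇒ 3c, clock 29
[5] DMA t5→B (9c) ∥ CU A:t4 (8c) ⇒ 9c, clock 38
[6] DMA idle ∥ CU B:t5 (7c) ⇒ 7c, clock 45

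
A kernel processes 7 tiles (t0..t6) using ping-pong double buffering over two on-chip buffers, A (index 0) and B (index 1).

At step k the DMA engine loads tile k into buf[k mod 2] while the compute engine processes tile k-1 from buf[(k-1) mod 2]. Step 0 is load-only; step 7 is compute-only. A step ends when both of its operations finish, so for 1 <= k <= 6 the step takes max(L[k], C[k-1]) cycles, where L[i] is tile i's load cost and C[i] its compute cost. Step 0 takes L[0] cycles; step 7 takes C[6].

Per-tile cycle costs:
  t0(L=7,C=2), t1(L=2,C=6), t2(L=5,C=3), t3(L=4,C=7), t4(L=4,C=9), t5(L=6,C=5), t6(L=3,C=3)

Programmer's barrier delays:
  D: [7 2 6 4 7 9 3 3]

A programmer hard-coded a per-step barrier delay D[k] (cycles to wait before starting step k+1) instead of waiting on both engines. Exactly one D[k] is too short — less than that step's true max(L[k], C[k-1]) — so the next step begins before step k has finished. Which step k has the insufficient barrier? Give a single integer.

k=0 barrier L[0]=7→7c, D[0]=7 ok
k=1 barrier max(L[1]=2,C[0]=2)→2c, D[1]=2 ok
k=2 barrier max(L[2]=5,C[1]=6)→6c, D[2]=6 ok
k=3 barrier max(L[3]=4,C[2]=3)→4c, D[3]=4 ok
k=4 barrier max(L[4]=4,C[3]=7)→7c, D[4]=7 ok
k=5 barrier max(L[5]=6,C[4]=9)→9c, D[5]=9 ok
k=6 barrier max(L[6]=3,C[5]=5)→5c, D[6]=3 SHORT
k=7 barrier C[6]=3→3c, D[7]=3 ok

hazard at step 6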